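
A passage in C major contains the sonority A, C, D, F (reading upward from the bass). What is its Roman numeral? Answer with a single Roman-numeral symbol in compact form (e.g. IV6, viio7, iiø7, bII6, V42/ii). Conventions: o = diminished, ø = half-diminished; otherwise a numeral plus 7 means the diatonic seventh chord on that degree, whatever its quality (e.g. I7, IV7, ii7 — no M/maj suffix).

ii43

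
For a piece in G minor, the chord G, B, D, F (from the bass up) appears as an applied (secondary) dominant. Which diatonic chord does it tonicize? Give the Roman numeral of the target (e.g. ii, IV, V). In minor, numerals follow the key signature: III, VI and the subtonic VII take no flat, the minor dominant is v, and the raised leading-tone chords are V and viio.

The chord is a dominant seventh chord on G.
A dominant resolves down a perfect fifth: G → C. In G minor, C is scale degree 4, i.e. iv.

iv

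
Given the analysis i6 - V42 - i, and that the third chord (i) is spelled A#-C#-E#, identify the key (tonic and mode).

A# minor

The chord A#m is a minor triad rooted on A#; its label is i.
If A# is scale degree 1 and the mode makes that degree carry a minor triad, the tonic is A# and the mode is minor.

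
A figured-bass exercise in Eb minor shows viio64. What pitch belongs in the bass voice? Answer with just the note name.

Ab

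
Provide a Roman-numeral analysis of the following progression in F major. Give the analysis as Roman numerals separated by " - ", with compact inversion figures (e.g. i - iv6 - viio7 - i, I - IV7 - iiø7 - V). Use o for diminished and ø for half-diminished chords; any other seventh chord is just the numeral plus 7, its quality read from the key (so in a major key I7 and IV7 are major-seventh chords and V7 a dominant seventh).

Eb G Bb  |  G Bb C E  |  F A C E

bVII - V43 - I7

Eb-G-Bb: Eb with this quality isn't in the key; it's bVII, borrowed from the parallel minor.
G-Bb-C-E: root C is the dominant; dominant seventh chord there is V43.
F-A-C-E: root F is the tonic; major seventh chord there is I7.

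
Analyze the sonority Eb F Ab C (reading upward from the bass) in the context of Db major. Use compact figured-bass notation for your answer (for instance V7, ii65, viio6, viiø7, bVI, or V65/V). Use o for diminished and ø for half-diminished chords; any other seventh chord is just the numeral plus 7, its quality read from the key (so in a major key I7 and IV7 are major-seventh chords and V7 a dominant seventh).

iii42

The pitches F-Ab-C-Eb form a minor seventh chord rooted on F.
In Db major, F is the mediant; the diatonic minor seventh chord there is iii7.
With Eb in the bass the chord is in third inversion, so the figured bass is 42.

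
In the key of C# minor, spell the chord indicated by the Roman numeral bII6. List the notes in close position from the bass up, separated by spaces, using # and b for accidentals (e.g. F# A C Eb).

F# A D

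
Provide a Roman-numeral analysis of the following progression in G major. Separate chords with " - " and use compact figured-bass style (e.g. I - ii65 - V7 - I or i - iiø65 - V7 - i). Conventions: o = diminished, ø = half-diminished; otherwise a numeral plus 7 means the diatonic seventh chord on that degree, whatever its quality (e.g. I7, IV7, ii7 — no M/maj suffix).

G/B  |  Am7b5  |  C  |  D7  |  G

I6 - iiø7 - IV - V7 - I

G/B: major triad on G = scale degree 1 → I6.
Am7b5: half-diminished seventh chord on A — chromatic; iiø7 (borrowed from the parallel minor).
C has root C, degree 4 in G major, so IV.
D7: root D is the dominant; dominant seventh chord there is V7.
G: major triad on G = scale degree 1 → I.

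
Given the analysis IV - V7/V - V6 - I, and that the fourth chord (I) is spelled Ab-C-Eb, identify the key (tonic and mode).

Ab major

I is given as Ab-C-Eb — a major triad with root Ab.
If Ab is scale degree 1 and the mode makes that degree carry a major triad, the tonic is Ab and the mode is major.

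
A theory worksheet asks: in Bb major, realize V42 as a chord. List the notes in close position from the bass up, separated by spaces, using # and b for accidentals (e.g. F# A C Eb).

The numeral's case and figure indicate a dominant seventh chord. In Bb major its root, scale degree 5, is F.
Stacking thirds from F gives F-A-C-Eb.
The figured bass 42 indicates third inversion, placing the seventh (Eb) in the bass: Eb-F-A-C.

Eb F A C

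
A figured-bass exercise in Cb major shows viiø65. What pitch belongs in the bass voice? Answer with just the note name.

viiø in Cb major has root Bb; the chord is Bb-Db-Fb-Ab.
The figure 65 means first inversion — the third is in the bass.

Db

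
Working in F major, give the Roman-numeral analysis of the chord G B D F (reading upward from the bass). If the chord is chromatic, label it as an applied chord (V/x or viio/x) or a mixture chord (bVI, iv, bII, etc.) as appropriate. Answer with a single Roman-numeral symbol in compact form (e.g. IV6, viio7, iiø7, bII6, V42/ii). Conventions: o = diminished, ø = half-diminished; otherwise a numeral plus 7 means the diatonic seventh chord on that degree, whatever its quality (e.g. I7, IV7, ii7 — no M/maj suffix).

V7/V

The pitches G-B-D-F form a dominant seventh chord rooted on G.
G is not a diatonic chord root with this quality in F major, but it lies a perfect fifth above C (V), so the chord functions as an applied dominant of V.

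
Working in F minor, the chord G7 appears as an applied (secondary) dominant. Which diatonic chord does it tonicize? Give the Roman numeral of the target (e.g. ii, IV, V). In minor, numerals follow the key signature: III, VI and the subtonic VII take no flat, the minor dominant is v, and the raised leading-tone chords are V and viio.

V

The chord is a dominant seventh chord on G.
A dominant resolves down a perfect fifth: G → C. In F minor, C is scale degree 5, i.e. V.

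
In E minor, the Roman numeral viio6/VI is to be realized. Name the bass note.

D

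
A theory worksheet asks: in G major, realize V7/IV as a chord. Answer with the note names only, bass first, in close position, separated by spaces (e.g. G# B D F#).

G B D F

V7/IV is a secondary dominant — the dominant seventh of IV. IV in G major is C, so the applied chord's root is G, a perfect fifth above.
Building a dominant seventh chord on G gives G-B-D-F.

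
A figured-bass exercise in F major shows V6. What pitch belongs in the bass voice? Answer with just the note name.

V in F major has root C; the chord is C-E-G.
The figure 6 means first inversion — the third is in the bass.

E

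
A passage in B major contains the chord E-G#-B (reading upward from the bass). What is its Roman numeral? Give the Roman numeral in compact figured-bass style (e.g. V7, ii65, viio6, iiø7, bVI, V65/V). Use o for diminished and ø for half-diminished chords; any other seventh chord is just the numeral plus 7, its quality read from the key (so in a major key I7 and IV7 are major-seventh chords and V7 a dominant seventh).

IV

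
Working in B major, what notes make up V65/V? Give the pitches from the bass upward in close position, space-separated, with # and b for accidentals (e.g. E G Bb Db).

V65/V is a secondary dominant — the dominant seventh of V. V in B major is F#, so the applied chord's root is C#, a perfect fifth above.
Building a dominant seventh chord on C# gives C#-E#-G#-B.
With the 65 figure the chord is in first inversion; from the bass E# upward in close position it reads E#-G#-B-C#.

E# G# B C#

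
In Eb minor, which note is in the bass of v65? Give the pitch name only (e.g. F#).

v in Eb minor has root Bb; the chord is Bb-Db-F-Ab.
The figure 65 means first inversion — the third is in the bass.

Db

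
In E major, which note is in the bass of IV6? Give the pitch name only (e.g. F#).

C#

IV in E major has root A; the chord is A-C#-E.
The figure 6 means first inversion — the third is in the bass.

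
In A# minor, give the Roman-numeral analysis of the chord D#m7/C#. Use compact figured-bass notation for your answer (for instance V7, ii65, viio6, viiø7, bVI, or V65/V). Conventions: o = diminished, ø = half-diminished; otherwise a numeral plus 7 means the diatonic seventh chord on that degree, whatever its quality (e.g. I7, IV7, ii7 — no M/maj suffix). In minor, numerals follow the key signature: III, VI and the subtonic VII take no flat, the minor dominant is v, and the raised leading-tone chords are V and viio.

Stacked in thirds the chord is D#-F#-A#-C#: a minor seventh chord on D#.
In A# minor, D# is the subdominant; the diatonic minor seventh chord there is iv7.
With C# in the bass the chord is in third inversion, so the figured bass is 42.

iv42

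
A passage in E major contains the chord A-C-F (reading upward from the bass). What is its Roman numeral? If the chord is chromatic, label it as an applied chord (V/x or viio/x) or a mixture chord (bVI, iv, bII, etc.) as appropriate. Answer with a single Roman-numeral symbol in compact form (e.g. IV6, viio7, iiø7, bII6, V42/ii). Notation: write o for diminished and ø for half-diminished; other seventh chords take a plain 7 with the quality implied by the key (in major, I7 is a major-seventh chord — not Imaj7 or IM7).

The pitches F-A-C form a major triad rooted on F.
F is the lowered second degree of E major (diatonic 2 would be F#). This is the Neapolitan sixth — a major triad on the lowered second degree, here in its customary first inversion.
With A in the bass the chord is in first inversion, so the figured bass is 6.

bII6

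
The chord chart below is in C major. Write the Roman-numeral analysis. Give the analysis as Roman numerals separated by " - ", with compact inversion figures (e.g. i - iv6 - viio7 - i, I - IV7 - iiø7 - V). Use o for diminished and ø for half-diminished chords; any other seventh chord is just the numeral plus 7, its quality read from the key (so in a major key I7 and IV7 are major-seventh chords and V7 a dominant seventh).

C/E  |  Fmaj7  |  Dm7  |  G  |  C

I6 - IV7 - ii7 - V - I

C/E: major triad on C = scale degree 1 → I6.
Fmaj7: root F is the subdominant; major seventh chord there is IV7.
Dm7 has root D, degree 2 in C major, so ii7.
G has root G, degree 5 in C major, so V.
C: major triad on C = scale degree 1 → I.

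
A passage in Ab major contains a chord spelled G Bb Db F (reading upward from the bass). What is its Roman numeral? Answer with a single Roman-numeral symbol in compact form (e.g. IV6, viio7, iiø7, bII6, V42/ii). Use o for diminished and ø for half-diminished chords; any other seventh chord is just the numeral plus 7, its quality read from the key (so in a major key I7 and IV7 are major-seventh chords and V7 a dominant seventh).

viiø7

The pitches G-Bb-Db-F form a half-diminished seventh chord rooted on G.
G is scale degree 7 in Ab major, and a half-diminished seventh chord on that degree is written viiø7.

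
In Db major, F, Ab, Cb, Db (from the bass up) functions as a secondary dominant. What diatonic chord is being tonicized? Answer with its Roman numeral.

IV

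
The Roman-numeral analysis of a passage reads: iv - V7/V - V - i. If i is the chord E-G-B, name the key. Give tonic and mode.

E minor

The chord Em is a minor triad rooted on E; its label is i.
If E is scale degree 1 and the mode makes that degree carry a minor triad, the tonic is E and the mode is minor.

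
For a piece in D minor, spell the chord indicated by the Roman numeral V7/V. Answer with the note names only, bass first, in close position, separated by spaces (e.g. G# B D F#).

The slash means an applied dominant: we want the dominant of V. In D minor, V is A major, and its dominant is built on E.
Building a dominant seventh chord on E gives E-G#-B-D.

E G# B D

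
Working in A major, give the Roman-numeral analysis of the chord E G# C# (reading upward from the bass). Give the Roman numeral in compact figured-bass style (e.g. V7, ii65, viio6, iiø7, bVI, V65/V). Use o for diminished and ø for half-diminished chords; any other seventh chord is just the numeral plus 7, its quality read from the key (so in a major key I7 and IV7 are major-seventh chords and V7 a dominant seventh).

iii6

Stacked in thirds the chord is C#-E-G#: a minor triad on C#.
C# is scale degree 3 in A major, and a minor triad on that degree is written iii.
With E in the bass the chord is in first inversion, so the figured bass is 6.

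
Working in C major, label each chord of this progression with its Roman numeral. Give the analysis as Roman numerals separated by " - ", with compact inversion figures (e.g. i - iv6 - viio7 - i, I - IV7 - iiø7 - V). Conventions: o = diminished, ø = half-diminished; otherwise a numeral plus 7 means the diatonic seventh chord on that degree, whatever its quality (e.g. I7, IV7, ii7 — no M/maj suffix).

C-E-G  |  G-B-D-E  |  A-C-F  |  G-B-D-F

C-E-G: major triad on C = scale degree 1 → I.
G-B-D-E: root E is the mediant; minor seventh chord there is iii65.
A-C-F: major triad on F = scale degree 4 → IV6.
G-B-D-F has root G, degree 5 in C major, so V7.

I - iii65 - IV6 - V7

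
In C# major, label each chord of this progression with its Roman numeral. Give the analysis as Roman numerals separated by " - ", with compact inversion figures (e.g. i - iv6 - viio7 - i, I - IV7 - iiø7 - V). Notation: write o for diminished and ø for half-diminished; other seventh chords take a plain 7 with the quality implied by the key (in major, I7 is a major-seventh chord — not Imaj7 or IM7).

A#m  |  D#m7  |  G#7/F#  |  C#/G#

vi - ii7 - V42 - I64

A#m has root A#, degree 6 in C# major, so vi.
D#m7 has root D#, degree 2 in C# major, so ii7.
G#7/F#: root G# is the dominant; dominant seventh chord there is V42.
C#/G#: major triad on C# = scale degree 1 → I64.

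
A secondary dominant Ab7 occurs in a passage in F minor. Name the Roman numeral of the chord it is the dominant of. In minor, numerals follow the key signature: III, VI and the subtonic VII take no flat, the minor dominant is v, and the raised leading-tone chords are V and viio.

VI

The chord is a dominant seventh chord on Ab.
A dominant resolves down a perfect fifth: Ab → Db. In F minor, Db is scale degree 6, i.e. VI.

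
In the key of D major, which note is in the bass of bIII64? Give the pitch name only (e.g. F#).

C

bIII in D major has root F; the chord is F-A-C.
The figure 64 means second inversion — the fifth is in the bass.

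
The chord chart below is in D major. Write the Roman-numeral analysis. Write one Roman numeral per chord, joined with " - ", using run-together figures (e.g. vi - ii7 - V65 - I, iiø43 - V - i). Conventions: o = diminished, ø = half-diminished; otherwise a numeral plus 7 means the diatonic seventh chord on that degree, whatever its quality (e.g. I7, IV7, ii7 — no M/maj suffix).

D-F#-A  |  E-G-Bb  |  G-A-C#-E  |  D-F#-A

I - iio - V42 - I

D-F#-A: root D is the tonic; major triad there is I.
E-G-Bb: diminished triad on E — chromatic; iio (borrowed from the parallel minor).
G-A-C#-E has root A, degree 5 in D major, so V42.
D-F#-A has root D, degree 1 in D major, so I.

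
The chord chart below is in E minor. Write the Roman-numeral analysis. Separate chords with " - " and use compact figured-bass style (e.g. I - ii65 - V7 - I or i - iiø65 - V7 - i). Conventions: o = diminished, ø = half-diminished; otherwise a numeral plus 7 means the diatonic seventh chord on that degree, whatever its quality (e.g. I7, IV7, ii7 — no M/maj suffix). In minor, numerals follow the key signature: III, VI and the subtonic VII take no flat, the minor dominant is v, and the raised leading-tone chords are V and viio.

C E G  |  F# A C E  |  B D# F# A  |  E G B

C-E-G has root C, degree 6 in E minor, so VI.
F#-A-C-E: root F# is the supertonic; half-diminished seventh chord there is iiø7.
B-D#-F#-A: dominant seventh chord on B = scale degree 5 → V7.
E-G-B: minor triad on E = scale degree 1 → i.

VI - iiø7 - V7 - i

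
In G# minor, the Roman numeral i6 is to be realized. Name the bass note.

B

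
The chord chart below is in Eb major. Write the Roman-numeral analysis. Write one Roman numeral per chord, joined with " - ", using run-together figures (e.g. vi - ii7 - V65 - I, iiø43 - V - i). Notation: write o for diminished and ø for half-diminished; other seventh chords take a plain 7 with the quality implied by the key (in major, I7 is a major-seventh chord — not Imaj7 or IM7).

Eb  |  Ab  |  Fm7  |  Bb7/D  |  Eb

Eb: major triad on Eb = scale degree 1 → I.
Ab: major triad on Ab = scale degree 4 → IV.
Fm7: root F is the supertonic; minor seventh chord there is ii7.
Bb7/D: root Bb is the dominant; dominant seventh chord there is V65.
Eb: major triad on Eb = scale degree 1 → I.

I - IV - ii7 - V65 - I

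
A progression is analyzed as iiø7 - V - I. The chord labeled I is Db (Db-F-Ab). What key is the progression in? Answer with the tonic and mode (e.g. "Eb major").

The chord Db is a major triad rooted on Db; its label is I.
If Db is scale degree 1 and the mode makes that degree carry a major triad, the tonic is Db and the mode is major.

Db major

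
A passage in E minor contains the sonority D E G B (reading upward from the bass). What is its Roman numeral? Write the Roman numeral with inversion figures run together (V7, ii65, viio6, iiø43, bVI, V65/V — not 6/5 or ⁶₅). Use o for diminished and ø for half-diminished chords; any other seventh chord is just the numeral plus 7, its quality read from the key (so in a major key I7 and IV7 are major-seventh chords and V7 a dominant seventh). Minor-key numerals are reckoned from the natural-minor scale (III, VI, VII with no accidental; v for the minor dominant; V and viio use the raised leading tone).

i42

The pitches E-G-B-D form a minor seventh chord rooted on E.
In E minor, E is the tonic; the diatonic minor seventh chord there is i7.
With D in the bass the chord is in third inversion, so the figured bass is 42.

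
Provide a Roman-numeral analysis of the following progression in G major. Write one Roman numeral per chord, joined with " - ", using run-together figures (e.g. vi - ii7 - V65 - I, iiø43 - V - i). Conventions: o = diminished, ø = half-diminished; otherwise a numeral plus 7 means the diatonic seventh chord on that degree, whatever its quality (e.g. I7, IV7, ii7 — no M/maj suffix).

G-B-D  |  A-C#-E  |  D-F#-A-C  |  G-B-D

G-B-D: major triad on G = scale degree 1 → I.
A-C#-E: a major triad on A, the applied dominant of V → V/V.
D-F#-A-C: root D is the dominant; dominant seventh chord there is V7.
G-B-D: major triad on G = scale degree 1 → I.

I - V/V - V7 - I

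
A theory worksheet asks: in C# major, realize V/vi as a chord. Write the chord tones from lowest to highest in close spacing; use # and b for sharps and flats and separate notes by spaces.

V/vi is a secondary dominant — the dominant triad of vi. vi in C# major is A#, so the applied chord's root is E#, a perfect fifth above.
Building a major triad on E# gives E#-G##-B#.

E# G## B#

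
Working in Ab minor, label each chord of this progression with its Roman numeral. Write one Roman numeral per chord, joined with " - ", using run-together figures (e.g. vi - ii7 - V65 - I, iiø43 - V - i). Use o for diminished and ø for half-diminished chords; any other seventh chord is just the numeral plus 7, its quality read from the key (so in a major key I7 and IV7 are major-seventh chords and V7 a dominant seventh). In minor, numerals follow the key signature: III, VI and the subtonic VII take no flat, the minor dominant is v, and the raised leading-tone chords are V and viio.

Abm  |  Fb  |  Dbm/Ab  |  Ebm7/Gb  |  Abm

i - VI - iv64 - v65 - i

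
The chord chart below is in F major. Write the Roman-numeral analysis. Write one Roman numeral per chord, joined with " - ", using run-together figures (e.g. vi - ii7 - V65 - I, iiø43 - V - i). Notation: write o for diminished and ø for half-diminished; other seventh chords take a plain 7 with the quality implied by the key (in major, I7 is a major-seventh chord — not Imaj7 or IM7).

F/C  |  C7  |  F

I64 - V7 - I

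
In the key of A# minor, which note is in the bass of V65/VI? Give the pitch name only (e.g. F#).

E#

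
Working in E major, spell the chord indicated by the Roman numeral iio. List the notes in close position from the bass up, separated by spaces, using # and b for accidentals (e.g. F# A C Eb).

F# A C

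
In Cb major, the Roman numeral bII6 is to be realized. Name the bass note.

bII in Cb major has root Dbb; the chord is Dbb-Fb-Abb.
The figure 6 means first inversion — the third is in the bass.

Fb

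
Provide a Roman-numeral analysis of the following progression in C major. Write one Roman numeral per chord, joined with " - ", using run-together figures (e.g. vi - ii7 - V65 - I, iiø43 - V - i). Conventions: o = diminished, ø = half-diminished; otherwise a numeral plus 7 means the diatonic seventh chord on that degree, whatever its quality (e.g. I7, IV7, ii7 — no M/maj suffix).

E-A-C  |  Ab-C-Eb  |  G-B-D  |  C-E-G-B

E-A-C: minor triad on A = scale degree 6 → vi64.
Ab-C-Eb is non-diatonic — bVI, a mixture chord from C minor.
G-B-D: major triad on G = scale degree 5 → V.
C-E-G-B: root C is the tonic; major seventh chord there is I7.

vi64 - bVI - V - I7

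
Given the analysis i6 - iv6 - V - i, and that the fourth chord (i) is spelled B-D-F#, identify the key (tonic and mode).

The chord Bm is a minor triad rooted on B; its label is i.
If B is scale degree 1 and the mode makes that degree carry a minor triad, the tonic is B and the mode is minor.

B minor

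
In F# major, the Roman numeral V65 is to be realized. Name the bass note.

V in F# major has root C#; the chord is C#-E#-G#-B.
The figure 65 means first inversion — the third is in the bass.

E#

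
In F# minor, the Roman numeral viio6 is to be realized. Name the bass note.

G#

viio in F# minor has root E#; the chord is E#-G#-B.
The figure 6 means first inversion — the third is in the bass.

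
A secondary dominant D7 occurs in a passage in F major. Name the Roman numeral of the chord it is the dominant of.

The chord is a dominant seventh chord on D.
A dominant resolves down a perfect fifth: D → G. In F major, G is scale degree 2, i.e. ii.

ii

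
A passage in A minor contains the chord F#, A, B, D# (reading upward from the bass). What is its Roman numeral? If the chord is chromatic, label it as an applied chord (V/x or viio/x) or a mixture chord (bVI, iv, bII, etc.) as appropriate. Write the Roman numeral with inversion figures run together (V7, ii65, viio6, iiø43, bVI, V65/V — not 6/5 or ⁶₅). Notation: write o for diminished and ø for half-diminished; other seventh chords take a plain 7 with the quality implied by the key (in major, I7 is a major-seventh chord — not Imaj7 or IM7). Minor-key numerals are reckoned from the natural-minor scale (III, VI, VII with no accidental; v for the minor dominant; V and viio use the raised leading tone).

Stacked in thirds the chord is B-D#-F#-A: a dominant seventh chord on B.
B is not a diatonic chord root with this quality in A minor, but it lies a perfect fifth above E (V), so the chord functions as an applied dominant of V.
With F# in the bass the chord is in second inversion, so the figured bass is 43.

V43/V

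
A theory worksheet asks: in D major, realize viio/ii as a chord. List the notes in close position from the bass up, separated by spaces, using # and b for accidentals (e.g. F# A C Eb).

D# F# A

viio/ii is a secondary leading-tone chord. The target ii is E in D major; the applied chord is rooted a semitone below, on D#.
Building a diminished triad on D# gives D#-F#-A.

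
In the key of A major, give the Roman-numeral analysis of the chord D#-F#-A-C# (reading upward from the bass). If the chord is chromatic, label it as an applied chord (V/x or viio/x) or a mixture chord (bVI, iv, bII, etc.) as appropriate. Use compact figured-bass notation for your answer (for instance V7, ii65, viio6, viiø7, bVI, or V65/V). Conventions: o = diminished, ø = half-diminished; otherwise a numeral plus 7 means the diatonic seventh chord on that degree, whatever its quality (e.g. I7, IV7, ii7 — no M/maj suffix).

viiø7/V

Stacked in thirds the chord is D#-F#-A-C#: a half-diminished seventh chord on D#.
D# sits a half step below E (V in A major); a diminished chord there is the applied leading-tone chord of V.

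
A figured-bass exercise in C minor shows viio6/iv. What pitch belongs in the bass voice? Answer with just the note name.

G

The applied chord viio6/iv is rooted on E: E-G-Bb.
The figure 6 means first inversion — the third is in the bass.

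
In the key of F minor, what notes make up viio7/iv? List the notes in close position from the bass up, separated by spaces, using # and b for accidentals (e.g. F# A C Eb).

viio7/iv is a secondary leading-tone chord. The target iv is Bb in F minor; the applied chord is rooted a semitone below, on A.
Building a fully diminished seventh chord on A gives A-C-Eb-Gb.

A C Eb Gb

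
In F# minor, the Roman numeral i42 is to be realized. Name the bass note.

E

i in F# minor has root F#; the chord is F#-A-C#-E.
The figure 42 means third inversion — the seventh is in the bass.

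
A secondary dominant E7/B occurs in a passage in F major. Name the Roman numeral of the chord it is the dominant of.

iii

The chord is a dominant seventh chord on E.
A dominant resolves down a perfect fifth: E → A. In F major, A is scale degree 3, i.e. iii.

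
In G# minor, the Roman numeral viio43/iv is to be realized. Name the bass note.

The applied chord viio43/iv is rooted on B#: B#-D#-F#-A.
The figure 43 means second inversion — the fifth is in the bass.

F#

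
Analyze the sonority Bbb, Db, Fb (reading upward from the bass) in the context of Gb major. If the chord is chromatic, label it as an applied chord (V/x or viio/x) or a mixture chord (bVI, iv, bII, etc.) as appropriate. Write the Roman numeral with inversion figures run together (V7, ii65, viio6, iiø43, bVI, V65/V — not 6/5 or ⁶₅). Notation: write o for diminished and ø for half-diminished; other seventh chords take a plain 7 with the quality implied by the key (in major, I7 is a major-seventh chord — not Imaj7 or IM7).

bIII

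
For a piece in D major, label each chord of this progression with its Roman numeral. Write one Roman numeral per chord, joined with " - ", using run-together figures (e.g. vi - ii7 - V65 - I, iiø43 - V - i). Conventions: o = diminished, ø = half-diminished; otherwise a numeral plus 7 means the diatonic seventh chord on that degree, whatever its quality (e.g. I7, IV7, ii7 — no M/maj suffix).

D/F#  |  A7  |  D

I6 - V7 - I

D/F#: major triad on D = scale degree 1 → I6.
A7: dominant seventh chord on A = scale degree 5 → V7.
D: root D is the tonic; major triad there is I.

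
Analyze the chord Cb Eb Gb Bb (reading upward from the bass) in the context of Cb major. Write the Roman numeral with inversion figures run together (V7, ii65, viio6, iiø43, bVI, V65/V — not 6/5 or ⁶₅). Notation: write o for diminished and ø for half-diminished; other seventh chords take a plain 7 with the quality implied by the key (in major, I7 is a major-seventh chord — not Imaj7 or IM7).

The pitches Cb-Eb-Gb-Bb form a major seventh chord rooted on Cb.
In Cb major, Cb is the tonic; the diatonic major seventh chord there is I7.

I7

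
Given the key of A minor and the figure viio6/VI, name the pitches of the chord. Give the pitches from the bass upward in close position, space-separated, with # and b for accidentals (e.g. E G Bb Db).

G Bb E

The slash marks an applied leading-tone chord: viio of VI. In A minor, VI is F, so the leading tone to it is E, a half step below.
Building a diminished triad on E gives E-G-Bb.
The figured bass 6 indicates first inversion, placing the third (G) in the bass: G-Bb-E.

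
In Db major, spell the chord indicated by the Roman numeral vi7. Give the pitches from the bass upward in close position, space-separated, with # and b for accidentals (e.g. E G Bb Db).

Bb Db F Ab

The numeral's case and figure indicate a minor seventh chord. In Db major its root, the sixth degree, is Bb.
Stacking thirds from Bb gives Bb-Db-F-Ab.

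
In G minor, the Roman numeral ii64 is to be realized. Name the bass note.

ii in G minor has root A; the chord is A-C-E.
The figure 64 means second inversion — the fifth is in the bass.

E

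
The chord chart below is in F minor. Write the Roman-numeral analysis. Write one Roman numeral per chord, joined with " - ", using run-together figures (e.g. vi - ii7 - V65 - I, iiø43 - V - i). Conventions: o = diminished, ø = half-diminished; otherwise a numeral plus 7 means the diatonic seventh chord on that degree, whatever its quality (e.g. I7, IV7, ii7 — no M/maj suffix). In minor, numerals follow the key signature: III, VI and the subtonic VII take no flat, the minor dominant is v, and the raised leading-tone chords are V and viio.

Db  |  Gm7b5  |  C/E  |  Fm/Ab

VI - iiø7 - V6 - i6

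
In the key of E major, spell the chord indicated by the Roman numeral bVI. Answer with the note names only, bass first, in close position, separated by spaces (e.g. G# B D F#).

C E G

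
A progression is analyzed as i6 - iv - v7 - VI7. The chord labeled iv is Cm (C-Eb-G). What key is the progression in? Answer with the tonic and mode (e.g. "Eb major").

iv is given as C-Eb-G — a minor triad with root C.
If C is scale degree 4 and the mode makes that degree carry a minor triad, the tonic is G and the mode is minor.

G minor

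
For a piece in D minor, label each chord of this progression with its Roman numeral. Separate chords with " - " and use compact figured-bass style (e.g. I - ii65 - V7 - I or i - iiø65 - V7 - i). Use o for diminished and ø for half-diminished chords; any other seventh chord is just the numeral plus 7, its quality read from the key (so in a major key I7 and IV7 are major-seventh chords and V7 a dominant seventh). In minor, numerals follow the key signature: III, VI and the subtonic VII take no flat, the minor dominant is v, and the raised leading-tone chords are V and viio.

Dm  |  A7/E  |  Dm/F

Dm has root D, degree 1 in D minor, so i.
A7/E has root A, degree 5 in D minor, so V43.
Dm/F: minor triad on D = scale degree 1 → i6.

i - V43 - i6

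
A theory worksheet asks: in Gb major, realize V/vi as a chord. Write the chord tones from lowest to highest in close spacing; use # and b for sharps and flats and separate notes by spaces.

Bb D F

The slash means an applied dominant: we want the dominant of vi. In Gb major, vi is Eb minor, and its dominant is built on Bb.
Building a major triad on Bb gives Bb-D-F.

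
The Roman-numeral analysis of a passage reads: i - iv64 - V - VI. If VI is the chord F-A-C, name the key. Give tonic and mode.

The anchor chord is a major triad on F, labeled VI.
Counting down 5 scale steps from F places the tonic on A; a major triad on degree 6 is diatonic only in minor.

A minor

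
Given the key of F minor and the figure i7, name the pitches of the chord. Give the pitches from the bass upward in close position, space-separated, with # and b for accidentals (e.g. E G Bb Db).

In F minor, the first degree is F, and the diatonic chord built there is a minor seventh chord.
Stacking thirds from F gives F-Ab-C-Eb.

F Ab C Eb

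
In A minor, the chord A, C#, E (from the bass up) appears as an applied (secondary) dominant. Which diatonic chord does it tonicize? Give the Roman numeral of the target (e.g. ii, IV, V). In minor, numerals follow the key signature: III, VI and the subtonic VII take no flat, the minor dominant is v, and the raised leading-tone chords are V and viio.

iv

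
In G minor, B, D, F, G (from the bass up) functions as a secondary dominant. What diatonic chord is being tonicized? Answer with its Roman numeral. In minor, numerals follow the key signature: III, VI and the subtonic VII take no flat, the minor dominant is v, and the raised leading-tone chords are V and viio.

The chord is a dominant seventh chord on G.
A dominant resolves down a perfect fifth: G → C. In G minor, C is scale degree 4, i.e. iv.

iv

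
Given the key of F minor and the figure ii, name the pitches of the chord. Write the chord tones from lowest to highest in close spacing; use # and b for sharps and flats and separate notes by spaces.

G Bb D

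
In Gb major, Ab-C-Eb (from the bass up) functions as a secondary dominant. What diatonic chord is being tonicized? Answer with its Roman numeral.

V

The chord is a major triad on Ab.
A dominant resolves down a perfect fifth: Ab → Db. In Gb major, Db is scale degree 5, i.e. V.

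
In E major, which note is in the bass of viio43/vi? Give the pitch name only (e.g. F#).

F#

The applied chord viio43/vi is rooted on B#: B#-D#-F#-A.
The figure 43 means second inversion — the fifth is in the bass.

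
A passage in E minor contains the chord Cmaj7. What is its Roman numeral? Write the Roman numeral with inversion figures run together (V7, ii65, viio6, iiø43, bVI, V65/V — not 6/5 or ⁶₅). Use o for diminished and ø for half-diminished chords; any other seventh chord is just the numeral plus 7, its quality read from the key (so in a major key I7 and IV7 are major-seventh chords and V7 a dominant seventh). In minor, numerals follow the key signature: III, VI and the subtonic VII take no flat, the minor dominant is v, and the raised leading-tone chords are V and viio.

Stacked in thirds the chord is C-E-G-B: a major seventh chord on C.
In E minor, C is the submediant; the diatonic major seventh chord there is VI7.

VI7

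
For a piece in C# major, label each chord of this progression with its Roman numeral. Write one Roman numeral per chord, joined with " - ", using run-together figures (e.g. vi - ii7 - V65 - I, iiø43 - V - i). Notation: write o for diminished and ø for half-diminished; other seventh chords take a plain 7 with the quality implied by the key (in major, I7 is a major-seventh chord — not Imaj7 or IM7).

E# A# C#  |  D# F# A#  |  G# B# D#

E#-A#-C#: root A# is the submediant; minor triad there is vi64.
D#-F#-A#: minor triad on D# = scale degree 2 → ii.
G#-B#-D# has root G#, degree 5 in C# major, so V.

vi64 - ii - V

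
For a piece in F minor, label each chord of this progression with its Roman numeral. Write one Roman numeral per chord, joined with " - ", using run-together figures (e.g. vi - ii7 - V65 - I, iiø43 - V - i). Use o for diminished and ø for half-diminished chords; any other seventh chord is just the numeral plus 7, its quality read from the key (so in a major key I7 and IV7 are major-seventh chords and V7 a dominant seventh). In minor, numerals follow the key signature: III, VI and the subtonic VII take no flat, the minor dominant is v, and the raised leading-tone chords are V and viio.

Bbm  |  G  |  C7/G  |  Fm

Bbm: root Bb is the subdominant; minor triad there is iv.
G: chromatic; G is V of V, so V/V.
C7/G: root C is the dominant; dominant seventh chord there is V43.
Fm: minor triad on F = scale degree 1 → i.

iv - V/V - V43 - i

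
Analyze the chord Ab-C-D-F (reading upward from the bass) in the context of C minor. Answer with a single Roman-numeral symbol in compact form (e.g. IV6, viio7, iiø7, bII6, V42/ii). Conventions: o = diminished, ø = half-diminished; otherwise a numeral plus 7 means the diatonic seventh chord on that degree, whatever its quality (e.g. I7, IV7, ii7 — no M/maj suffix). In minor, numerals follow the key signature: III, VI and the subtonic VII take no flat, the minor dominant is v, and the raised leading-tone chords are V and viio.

Stacked in thirds the chord is D-F-Ab-C: a half-diminished seventh chord on D.
D is scale degree 2 in C minor, and a half-diminished seventh chord on that degree is written iiø7.
With Ab in the bass the chord is in second inversion, so the figured bass is 43.

iiø43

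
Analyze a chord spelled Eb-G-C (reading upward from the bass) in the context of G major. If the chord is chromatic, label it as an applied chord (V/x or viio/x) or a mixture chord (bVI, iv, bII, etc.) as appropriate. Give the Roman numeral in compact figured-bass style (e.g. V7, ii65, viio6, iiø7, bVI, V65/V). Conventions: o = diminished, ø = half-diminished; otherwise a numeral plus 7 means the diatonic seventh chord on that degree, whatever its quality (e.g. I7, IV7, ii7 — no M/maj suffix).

Stacked in thirds the chord is C-Eb-G: a minor triad on C.
C is the fourth degree of G major. This is the minor subdominant, borrowed from the parallel minor.
With Eb in the bass the chord is in first inversion, so the figured bass is 6.

iv6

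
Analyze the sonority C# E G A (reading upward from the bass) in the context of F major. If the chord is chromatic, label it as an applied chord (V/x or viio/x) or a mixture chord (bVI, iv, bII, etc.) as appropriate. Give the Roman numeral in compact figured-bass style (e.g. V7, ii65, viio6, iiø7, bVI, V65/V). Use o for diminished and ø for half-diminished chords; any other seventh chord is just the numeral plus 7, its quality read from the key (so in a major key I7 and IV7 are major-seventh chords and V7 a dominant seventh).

V65/vi

The pitches A-C#-E-G form a dominant seventh chord rooted on A.
A is not a diatonic chord root with this quality in F major, but it lies a perfect fifth above D (vi), so the chord functions as an applied dominant of vi.
With C# in the bass the chord is in first inversion, so the figured bass is 65.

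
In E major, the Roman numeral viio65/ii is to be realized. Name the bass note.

G#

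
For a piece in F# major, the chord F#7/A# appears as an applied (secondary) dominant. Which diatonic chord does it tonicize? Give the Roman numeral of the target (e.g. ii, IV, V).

IV

The chord is a dominant seventh chord on F#.
A dominant resolves down a perfect fifth: F# → B. In F# major, B is scale degree 4, i.e. IV.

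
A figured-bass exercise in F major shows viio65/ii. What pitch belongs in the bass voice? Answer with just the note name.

The applied chord viio65/ii is rooted on F#: F#-A-C-Eb.
The figure 65 means first inversion — the third is in the bass.

A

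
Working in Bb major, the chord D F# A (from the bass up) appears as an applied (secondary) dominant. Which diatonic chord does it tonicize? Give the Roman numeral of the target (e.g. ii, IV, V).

The chord is a major triad on D.
A dominant resolves down a perfect fifth: D → G. In Bb major, G is scale degree 6, i.e. vi.

vi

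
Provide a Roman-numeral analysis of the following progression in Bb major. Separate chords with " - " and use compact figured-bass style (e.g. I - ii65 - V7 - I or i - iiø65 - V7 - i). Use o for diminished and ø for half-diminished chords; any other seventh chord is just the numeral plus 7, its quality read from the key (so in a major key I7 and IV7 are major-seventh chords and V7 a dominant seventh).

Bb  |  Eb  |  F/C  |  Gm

Bb: root Bb is the tonic; major triad there is I.
Eb: root Eb is the subdominant; major triad there is IV.
F/C: major triad on F = scale degree 5 → V64.
Gm: minor triad on G = scale degree 6 → vi.

I - IV - V64 - vi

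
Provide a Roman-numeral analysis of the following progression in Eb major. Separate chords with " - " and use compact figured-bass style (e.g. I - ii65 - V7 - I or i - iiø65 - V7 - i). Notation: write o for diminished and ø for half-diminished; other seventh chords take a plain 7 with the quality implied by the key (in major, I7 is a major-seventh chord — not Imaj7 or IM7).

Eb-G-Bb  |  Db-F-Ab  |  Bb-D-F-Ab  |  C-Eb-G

Eb-G-Bb has root Eb, degree 1 in Eb major, so I.
Db-F-Ab is non-diatonic — bVII, a mixture chord from Eb minor.
Bb-D-F-Ab: dominant seventh chord on Bb = scale degree 5 → V7.
C-Eb-G: root C is the submediant; minor triad there is vi.

I - bVII - V7 - vi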